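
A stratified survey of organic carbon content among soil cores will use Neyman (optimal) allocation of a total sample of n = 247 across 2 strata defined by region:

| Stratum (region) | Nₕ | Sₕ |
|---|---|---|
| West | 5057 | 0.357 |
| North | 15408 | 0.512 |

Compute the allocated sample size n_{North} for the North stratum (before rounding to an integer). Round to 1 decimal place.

201.0

Neyman allocation: nₕ = n·NₕSₕ / Σⱼ NⱼSⱼ.
Σ NⱼSⱼ = 5057·0.357 + 15408·0.512 = 9694.245.
n_{North} = 247·15408·0.512 / 9694.245 = 201.0.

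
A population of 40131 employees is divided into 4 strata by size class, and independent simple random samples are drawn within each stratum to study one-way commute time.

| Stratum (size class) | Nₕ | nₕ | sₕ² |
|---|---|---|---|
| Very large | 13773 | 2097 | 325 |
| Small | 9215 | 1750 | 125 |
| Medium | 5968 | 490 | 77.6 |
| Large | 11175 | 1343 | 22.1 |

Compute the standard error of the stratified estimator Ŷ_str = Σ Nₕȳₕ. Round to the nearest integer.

Var(Ŷ_str) = Σₕ Nₕ²(1 − fₕ)sₕ²/nₕ.
Very large: 13773²·(1 − 2097/13773)·325/2097 = 2.4923416 × 10^7.
Small: 9215²·(1 − 1750/9215)·125/1750 = 4.9135696 × 10^6.
Medium: 5968²·(1 − 490/5968)·77.6/490 = 5.1774568 × 10^6.
Large: 11175²·(1 − 1343/11175)·22.1/1343 = 1.8080301 × 10^6.
Sum = 3.6822473 × 10^7.
SE = √(3.6822473 × 10^7) = 6068.

6068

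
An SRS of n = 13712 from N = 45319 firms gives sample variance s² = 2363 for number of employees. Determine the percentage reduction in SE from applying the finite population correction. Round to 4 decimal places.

16.4875

f = n/N = 13712/45319 = 0.30256625.
SE_no-fpc = √(s²/n) = 0.41512746; SE_fpc = √((1−f)s²/n) = 0.34668331.
Ratio = √(1−f) = 0.83512499. Reduction = 100·(1 − 0.83512499) = 16.4875%.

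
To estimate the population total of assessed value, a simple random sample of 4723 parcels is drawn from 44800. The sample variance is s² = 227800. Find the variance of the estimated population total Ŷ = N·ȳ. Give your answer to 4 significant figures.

8.660 × 10^10

Var(Ŷ) = N²·Var(ȳ) = N²·(1 − n/N)·s²/n.
f = 4723/44800 = 0.10542411; Var(ȳ) = 0.89457589·227800/4723 = 43.147234.
Var(Ŷ) = 44800² · 43.147234 = 8.6598225 × 10^10.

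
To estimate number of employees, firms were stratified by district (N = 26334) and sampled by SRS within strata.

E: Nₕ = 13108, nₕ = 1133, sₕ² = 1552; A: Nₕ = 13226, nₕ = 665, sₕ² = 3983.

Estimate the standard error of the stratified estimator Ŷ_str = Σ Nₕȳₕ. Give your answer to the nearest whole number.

34786

Var(Ŷ_str) = Σₕ Nₕ²(1 − fₕ)sₕ²/nₕ.
E: 13108²·(1 − 1133/13108)·1552/1133 = 2.1501748 × 10^8.
A: 13226²·(1 − 665/13226)·3983/665 = 9.9504196 × 10^8.
Sum = 1.2100594 × 10^9.
SE = √(1.2100594 × 10^9) = 34786.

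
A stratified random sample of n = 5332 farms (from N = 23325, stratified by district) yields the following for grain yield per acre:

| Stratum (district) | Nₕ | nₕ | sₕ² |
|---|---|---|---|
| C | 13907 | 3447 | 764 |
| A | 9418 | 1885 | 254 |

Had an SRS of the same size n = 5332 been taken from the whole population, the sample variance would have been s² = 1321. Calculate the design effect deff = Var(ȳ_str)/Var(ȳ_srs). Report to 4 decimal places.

Var(ȳ_str) = Σ Wₕ²(1−fₕ)sₕ²/nₕ with Wₕ = Nₕ/23325:
  C: (13907/23325)²·(1−3447/13907)·764/3447 = 0.059261673
  A: (9418/23325)²·(1−1885/9418)·254/1885 = 0.017571374
  → Var(ȳ_str) = 0.076833047.
Var(ȳ_srs) = (1 − 5332/23325)·1321/5332 = 0.19111493.
deff = 0.076833047 / 0.19111493 = 0.4020.

0.4020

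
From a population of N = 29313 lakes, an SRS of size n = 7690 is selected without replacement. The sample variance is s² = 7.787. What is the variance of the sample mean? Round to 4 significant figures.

7.470 × 10^-4

Under SRS without replacement, Var(ȳ) = (1 − f)·s²/n with f = n/N = 7690/29313 = 0.26234094.
Var(ȳ) = (1 − 0.26234094)·7.787/7690 = 0.73765906·0.0010126138 = 7.4696373 × 10^-4.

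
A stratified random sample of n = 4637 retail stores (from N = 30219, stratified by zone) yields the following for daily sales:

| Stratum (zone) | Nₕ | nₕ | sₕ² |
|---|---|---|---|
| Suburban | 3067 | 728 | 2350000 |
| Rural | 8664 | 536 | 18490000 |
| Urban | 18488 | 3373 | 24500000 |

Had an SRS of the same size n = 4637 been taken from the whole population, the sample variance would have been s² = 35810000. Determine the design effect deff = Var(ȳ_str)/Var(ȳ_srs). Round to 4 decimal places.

0.7508

Var(ȳ_str) = Σ Wₕ²(1−fₕ)sₕ²/nₕ with Wₕ = Nₕ/30219:
  Suburban: (3067/30219)²·(1−728/3067)·2350000/728 = 25.35831
  Rural: (8664/30219)²·(1−536/8664)·18490000/536 = 2660.1987
  Urban: (18488/30219)²·(1−3373/18488)·24500000/3373 = 2222.7348
  → Var(ȳ_str) = 4908.2918.
Var(ȳ_srs) = (1 − 4637/30219)·35810000/4637 = 6537.6495.
deff = 4908.2918 / 6537.6495 = 0.7508.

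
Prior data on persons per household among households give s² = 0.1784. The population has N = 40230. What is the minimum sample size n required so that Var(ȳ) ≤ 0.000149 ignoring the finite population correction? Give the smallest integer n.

1198

Without fpc, n₀ = s²/D = 0.1784/0.000149 = 1197.3154.
Rounding up, n = 1198.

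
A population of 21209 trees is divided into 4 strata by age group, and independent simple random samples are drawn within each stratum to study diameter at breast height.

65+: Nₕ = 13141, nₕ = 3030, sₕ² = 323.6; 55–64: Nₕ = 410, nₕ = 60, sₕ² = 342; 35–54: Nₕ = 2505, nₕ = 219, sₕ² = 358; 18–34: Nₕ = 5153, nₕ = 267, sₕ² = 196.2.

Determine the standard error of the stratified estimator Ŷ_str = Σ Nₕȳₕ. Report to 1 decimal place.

6547.6

Var(Ŷ_str) = Σₕ Nₕ²(1 − fₕ)sₕ²/nₕ.
65+: 13141²·(1 − 3030/13141)·323.6/3030 = 1.4190197 × 10^7.
55–64: 410²·(1 − 60/410)·342/60 = 817950.
35–54: 2505²·(1 − 219/2505)·358/219 = 9.3610134 × 10^6.
18–34: 5153²·(1 − 267/5153)·196.2/267 = 1.8501262 × 10^7.
Sum = 4.2870422 × 10^7.
SE = √(4.2870422 × 10^7) = 6547.6.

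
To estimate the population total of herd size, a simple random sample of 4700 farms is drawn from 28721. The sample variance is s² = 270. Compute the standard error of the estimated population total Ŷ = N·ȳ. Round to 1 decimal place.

6295.5

Var(Ŷ) = N²·Var(ȳ) = N²·(1 − n/N)·s²/n.
f = 4700/28721 = 0.16364333; Var(ȳ) = 0.83635667·270/4700 = 0.048046022.
Var(Ŷ) = 28721² · 0.048046022 = 3.9632964 × 10^7.
SE(Ŷ) = √(3.9632964 × 10^7) = 6295.5.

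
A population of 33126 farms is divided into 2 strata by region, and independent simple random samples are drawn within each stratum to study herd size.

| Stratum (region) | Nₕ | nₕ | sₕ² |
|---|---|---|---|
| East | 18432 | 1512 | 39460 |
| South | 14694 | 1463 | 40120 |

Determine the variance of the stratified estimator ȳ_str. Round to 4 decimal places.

Var(ȳ_str) = Σₕ Wₕ²(1 − fₕ)sₕ²/nₕ with Wₕ = Nₕ/N, N = 33126.
East: Wₕ = 0.55642094; term = 0.55642094²·(1 − 0.08203125)·39460/1512 = 7.4172021.
South: Wₕ = 0.44357906; term = 0.44357906²·(1 − 0.09956445)·40120/1463 = 4.8586018.
Sum = 12.275804.

12.2758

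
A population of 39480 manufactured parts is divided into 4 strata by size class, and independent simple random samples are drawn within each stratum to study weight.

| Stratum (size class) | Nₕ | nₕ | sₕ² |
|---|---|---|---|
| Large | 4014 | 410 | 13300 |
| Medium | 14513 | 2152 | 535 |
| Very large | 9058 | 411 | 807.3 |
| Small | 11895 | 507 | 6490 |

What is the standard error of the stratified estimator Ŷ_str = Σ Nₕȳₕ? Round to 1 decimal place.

Var(Ŷ_str) = Σₕ Nₕ²(1 − fₕ)sₕ²/nₕ.
Large: 4014²·(1 − 410/4014)·13300/410 = 4.6927772 × 10^8.
Medium: 14513²·(1 − 2152/14513)·535/2152 = 4.4598712 × 10^7.
Very large: 9058²·(1 − 411/9058)·807.3/411 = 1.5384766 × 10^8.
Small: 11895²·(1 − 507/11895)·6490/507 = 1.7339982 × 10^9.
Sum = 2.4017223 × 10^9.
SE = √(2.4017223 × 10^9) = 49007.4.

49007.4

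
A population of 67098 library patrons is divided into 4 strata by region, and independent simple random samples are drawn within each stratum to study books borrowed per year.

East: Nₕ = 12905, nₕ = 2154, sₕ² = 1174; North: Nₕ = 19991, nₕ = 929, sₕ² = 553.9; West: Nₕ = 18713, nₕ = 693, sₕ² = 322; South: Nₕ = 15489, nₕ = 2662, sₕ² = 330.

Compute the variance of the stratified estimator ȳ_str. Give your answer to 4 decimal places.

0.1075

Var(ȳ_str) = Σₕ Wₕ²(1 − fₕ)sₕ²/nₕ with Wₕ = Nₕ/N, N = 67098.
East: Wₕ = 0.19233062; term = 0.19233062²·(1 − 0.16691205)·1174/2154 = 0.016796164.
North: Wₕ = 0.29793735; term = 0.29793735²·(1 − 0.04647091)·553.9/929 = 0.05046607.
West: Wₕ = 0.27889058; term = 0.27889058²·(1 − 0.03703308)·322/693 = 0.034801799.
South: Wₕ = 0.23084146; term = 0.23084146²·(1 − 0.17186390)·330/2662 = 0.0054706032.
Sum = 0.10753464.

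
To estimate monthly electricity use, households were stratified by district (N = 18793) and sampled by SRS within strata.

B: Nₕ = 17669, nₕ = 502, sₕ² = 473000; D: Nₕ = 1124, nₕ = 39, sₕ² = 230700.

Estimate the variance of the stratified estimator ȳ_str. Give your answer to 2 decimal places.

Var(ȳ_str) = Σₕ Wₕ²(1 − fₕ)sₕ²/nₕ with Wₕ = Nₕ/N, N = 18793.
B: Wₕ = 0.94019050; term = 0.94019050²·(1 − 0.02841134)·473000/502 = 809.22925.
D: Wₕ = 0.05980950; term = 0.05980950²·(1 − 0.03469751)·230700/39 = 20.426164.
Sum = 829.65541.

829.66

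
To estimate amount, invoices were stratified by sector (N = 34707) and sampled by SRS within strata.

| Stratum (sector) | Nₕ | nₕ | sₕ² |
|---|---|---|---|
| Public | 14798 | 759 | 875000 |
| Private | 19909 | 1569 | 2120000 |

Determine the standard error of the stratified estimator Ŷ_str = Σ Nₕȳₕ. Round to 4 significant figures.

856100

Var(Ŷ_str) = Σₕ Nₕ²(1 − fₕ)sₕ²/nₕ.
Public: 14798²·(1 − 759/14798)·875000/759 = 2.3949998 × 10^11.
Private: 19909²·(1 − 1569/19909)·2120000/1569 = 4.9335746 × 10^11.
Sum = 7.3285744 × 10^11.
SE = √(7.3285744 × 10^11) = 856100.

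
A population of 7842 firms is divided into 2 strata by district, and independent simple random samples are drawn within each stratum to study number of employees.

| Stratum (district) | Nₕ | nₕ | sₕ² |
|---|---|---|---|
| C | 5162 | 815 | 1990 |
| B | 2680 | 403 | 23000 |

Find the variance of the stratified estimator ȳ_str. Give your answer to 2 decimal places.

Var(ȳ_str) = Σₕ Wₕ²(1 − fₕ)sₕ²/nₕ with Wₕ = Nₕ/N, N = 7842.
C: Wₕ = 0.65825045; term = 0.65825045²·(1 − 0.15788454)·1990/815 = 0.890942.
B: Wₕ = 0.34174955; term = 0.34174955²·(1 − 0.15037313)·23000/403 = 5.6632657.
Sum = 6.5542077.

6.55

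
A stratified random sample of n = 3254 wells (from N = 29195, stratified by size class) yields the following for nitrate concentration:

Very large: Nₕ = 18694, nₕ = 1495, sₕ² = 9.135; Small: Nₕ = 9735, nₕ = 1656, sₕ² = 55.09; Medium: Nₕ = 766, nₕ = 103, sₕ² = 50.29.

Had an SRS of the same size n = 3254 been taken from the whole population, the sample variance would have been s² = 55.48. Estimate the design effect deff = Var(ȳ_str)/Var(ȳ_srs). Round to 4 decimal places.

Var(ȳ_str) = Σ Wₕ²(1−fₕ)sₕ²/nₕ with Wₕ = Nₕ/29195:
  Very large: (18694/29195)²·(1−1495/18694)·9.135/1495 = 0.0023049199
  Small: (9735/29195)²·(1−1656/9735)·55.09/1656 = 0.0030696513
  Medium: (766/29195)²·(1−103/766)·50.29/103 = 2.9091744 × 10^-4
  → Var(ȳ_str) = 0.0056654886.
Var(ȳ_srs) = (1 − 3254/29195)·55.48/3254 = 0.015149459.
deff = 0.0056654886 / 0.015149459 = 0.3740.

0.3740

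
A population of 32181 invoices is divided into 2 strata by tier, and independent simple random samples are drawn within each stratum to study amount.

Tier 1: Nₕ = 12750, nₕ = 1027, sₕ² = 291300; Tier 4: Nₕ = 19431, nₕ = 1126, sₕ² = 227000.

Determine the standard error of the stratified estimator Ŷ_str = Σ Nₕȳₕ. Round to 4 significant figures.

337800

Var(Ŷ_str) = Σₕ Nₕ²(1 − fₕ)sₕ²/nₕ.
Tier 1: 12750²·(1 − 1027/12750)·291300/1027 = 4.2395425 × 10^10.
Tier 4: 19431²·(1 − 1126/19431)·227000/1126 = 7.1705481 × 10^10.
Sum = 1.1410091 × 10^11.
SE = √(1.1410091 × 10^11) = 337800.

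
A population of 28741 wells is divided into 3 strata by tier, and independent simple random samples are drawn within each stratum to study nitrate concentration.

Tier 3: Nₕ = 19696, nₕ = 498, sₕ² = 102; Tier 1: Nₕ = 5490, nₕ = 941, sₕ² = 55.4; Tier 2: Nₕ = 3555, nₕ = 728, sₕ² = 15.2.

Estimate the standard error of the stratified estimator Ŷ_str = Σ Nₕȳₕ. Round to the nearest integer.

8895

Var(Ŷ_str) = Σₕ Nₕ²(1 − fₕ)sₕ²/nₕ.
Tier 3: 19696²·(1 − 498/19696)·102/498 = 7.7447045 × 10^7.
Tier 1: 5490²·(1 − 941/5490)·55.4/941 = 1.4703083 × 10^6.
Tier 2: 3555²·(1 − 728/3555)·15.2/728 = 209834.85.
Sum = 7.9127188 × 10^7.
SE = √(7.9127188 × 10^7) = 8895.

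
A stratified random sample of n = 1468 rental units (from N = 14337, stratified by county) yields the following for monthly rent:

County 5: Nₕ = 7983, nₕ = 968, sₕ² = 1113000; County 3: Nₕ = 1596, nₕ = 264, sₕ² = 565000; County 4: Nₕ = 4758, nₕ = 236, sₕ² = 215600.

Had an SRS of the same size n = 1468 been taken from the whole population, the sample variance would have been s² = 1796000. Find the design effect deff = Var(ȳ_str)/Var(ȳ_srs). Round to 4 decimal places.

Var(ȳ_str) = Σ Wₕ²(1−fₕ)sₕ²/nₕ with Wₕ = Nₕ/14337:
  County 5: (7983/14337)²·(1−968/7983)·1113000/968 = 313.2543
  County 3: (1596/14337)²·(1−264/1596)·565000/264 = 22.134263
  County 4: (4758/14337)²·(1−236/4758)·215600/236 = 95.625821
  → Var(ȳ_str) = 431.01438.
Var(ȳ_srs) = (1 − 1468/14337)·1796000/1468 = 1098.163.
deff = 431.01438 / 1098.163 = 0.3925.

0.3925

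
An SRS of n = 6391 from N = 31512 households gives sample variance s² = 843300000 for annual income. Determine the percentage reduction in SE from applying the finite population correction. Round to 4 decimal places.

10.7146

f = n/N = 6391/31512 = 0.20281163.
SE_no-fpc = √(s²/n) = 363.25085; SE_fpc = √((1−f)s²/n) = 324.33.
Ratio = √(1−f) = 0.89285406. Reduction = 100·(1 − 0.89285406) = 10.7146%.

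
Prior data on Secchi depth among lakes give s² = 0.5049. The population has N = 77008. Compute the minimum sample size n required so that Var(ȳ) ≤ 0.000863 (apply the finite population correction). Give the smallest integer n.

581

Without fpc, n₀ = s²/D = 0.5049/0.000863 = 585.0521.
With fpc, (1 − n/N)·s²/n ≤ D requires n ≥ n₀/(1 + n₀/N) = 585.0521/(1 + 585.0521/77008) = 580.6408.
Rounding up, n = 581.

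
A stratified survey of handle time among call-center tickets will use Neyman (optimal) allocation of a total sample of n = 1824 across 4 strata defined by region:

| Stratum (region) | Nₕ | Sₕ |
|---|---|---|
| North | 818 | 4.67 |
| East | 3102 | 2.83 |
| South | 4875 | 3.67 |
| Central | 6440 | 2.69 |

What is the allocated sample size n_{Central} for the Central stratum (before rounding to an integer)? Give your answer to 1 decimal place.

Neyman allocation: nₕ = n·NₕSₕ / Σⱼ NⱼSⱼ.
Σ NⱼSⱼ = 818·4.67 + 3102·2.83 + 4875·3.67 + 6440·2.69 = 47813.57.
n_{Central} = 1824·6440·2.69 / 47813.57 = 660.9.

660.9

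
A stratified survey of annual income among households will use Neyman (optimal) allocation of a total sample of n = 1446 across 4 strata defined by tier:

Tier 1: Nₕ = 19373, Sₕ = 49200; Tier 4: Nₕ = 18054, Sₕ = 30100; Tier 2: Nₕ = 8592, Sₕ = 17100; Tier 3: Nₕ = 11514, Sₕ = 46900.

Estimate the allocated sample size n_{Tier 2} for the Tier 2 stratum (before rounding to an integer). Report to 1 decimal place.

97.3

Neyman allocation: nₕ = n·NₕSₕ / Σⱼ NⱼSⱼ.
Σ NⱼSⱼ = 19373·49200 + 18054·30100 + 8592·17100 + 11514·46900 = 2.1835068 × 10^9.
n_{Tier 2} = 1446·8592·17100 / (2.1835068 × 10^9) = 97.3.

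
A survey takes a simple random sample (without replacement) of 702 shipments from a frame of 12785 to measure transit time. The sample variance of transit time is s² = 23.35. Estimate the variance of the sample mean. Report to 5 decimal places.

0.03144

Under SRS without replacement, Var(ȳ) = (1 − f)·s²/n with f = n/N = 702/12785 = 0.05490810.
Var(ȳ) = (1 − 0.05490810)·23.35/702 = 0.94509190·0.033262108 = 0.031435749.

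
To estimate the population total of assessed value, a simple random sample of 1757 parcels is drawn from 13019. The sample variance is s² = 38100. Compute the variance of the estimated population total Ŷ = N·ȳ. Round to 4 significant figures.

Var(Ŷ) = N²·Var(ȳ) = N²·(1 − n/N)·s²/n.
f = 1757/13019 = 0.13495660; Var(ȳ) = 0.86504340·38100/1757 = 18.758198.
Var(Ŷ) = 13019² · 18.758198 = 3.1794088 × 10^9.

3.179 × 10^9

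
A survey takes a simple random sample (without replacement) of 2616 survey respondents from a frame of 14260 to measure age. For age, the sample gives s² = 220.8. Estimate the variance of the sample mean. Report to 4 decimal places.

Under SRS without replacement, Var(ȳ) = (1 − f)·s²/n with f = n/N = 2616/14260 = 0.18345021.
Var(ȳ) = (1 − 0.18345021)·220.8/2616 = 0.81654979·0.08440367 = 0.068919799.

0.0689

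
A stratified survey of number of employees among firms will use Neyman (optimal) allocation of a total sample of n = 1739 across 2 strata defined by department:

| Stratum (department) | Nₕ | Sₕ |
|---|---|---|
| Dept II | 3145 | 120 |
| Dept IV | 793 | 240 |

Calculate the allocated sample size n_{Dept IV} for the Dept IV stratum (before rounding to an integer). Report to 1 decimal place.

Neyman allocation: nₕ = n·NₕSₕ / Σⱼ NⱼSⱼ.
Σ NⱼSⱼ = 3145·120 + 793·240 = 567720.
n_{Dept IV} = 1739·793·240 / 567720 = 583.0.

583.0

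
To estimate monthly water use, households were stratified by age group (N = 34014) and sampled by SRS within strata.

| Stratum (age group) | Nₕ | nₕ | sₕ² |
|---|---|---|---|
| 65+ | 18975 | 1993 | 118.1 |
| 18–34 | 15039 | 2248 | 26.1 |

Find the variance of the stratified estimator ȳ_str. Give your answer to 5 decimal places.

Var(ȳ_str) = Σₕ Wₕ²(1 − fₕ)sₕ²/nₕ with Wₕ = Nₕ/N, N = 34014.
65+: Wₕ = 0.55785853; term = 0.55785853²·(1 − 0.10503294)·118.1/1993 = 0.016504326.
18–34: Wₕ = 0.44214147; term = 0.44214147²·(1 − 0.14947802)·26.1/2248 = 0.0019304219.
Sum = 0.018434748.

0.01843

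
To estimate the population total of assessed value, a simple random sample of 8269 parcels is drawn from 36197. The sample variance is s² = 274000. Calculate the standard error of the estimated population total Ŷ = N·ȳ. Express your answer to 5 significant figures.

Var(Ŷ) = N²·Var(ȳ) = N²·(1 − n/N)·s²/n.
f = 8269/36197 = 0.22844435; Var(ȳ) = 0.77155565·274000/8269 = 25.56612.
Var(Ŷ) = 36197² · 25.56612 = 3.3497314 × 10^10.
SE(Ŷ) = √(3.3497314 × 10^10) = 183020.

183020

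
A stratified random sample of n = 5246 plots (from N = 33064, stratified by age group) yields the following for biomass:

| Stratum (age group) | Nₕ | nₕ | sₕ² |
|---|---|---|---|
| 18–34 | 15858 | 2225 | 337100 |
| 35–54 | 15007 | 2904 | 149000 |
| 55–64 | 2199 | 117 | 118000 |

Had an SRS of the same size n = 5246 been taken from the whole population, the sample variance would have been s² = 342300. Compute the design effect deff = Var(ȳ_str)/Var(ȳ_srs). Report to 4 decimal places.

Var(ȳ_str) = Σ Wₕ²(1−fₕ)sₕ²/nₕ with Wₕ = Nₕ/33064:
  18–34: (15858/33064)²·(1−2225/15858)·337100/2225 = 29.961103
  35–54: (15007/33064)²·(1−2904/15007)·149000/2904 = 8.5244386
  55–64: (2199/33064)²·(1−117/2199)·118000/117 = 4.223683
  → Var(ȳ_str) = 42.709225.
Var(ȳ_srs) = (1 − 5246/33064)·342300/5246 = 54.897065.
deff = 42.709225 / 54.897065 = 0.7780.

0.7780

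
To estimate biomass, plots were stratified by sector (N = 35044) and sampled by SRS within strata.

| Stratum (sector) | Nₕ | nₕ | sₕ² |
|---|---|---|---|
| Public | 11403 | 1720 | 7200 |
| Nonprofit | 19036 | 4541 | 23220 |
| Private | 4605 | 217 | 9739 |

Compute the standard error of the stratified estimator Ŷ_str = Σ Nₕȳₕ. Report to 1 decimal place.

Var(Ŷ_str) = Σₕ Nₕ²(1 − fₕ)sₕ²/nₕ.
Public: 11403²·(1 − 1720/11403)·7200/1720 = 4.6220337 × 10^8.
Nonprofit: 19036²·(1 − 4541/19036)·23220/4541 = 1.4109273 × 10^9.
Private: 4605²·(1 − 217/4605)·9739/217 = 9.0688222 × 10^8.
Sum = 2.7800129 × 10^9.
SE = √(2.7800129 × 10^9) = 52725.8.

52725.8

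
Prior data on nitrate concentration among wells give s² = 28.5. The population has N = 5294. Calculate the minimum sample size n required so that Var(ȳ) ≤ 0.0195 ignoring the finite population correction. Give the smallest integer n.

1462

Without fpc, n₀ = s²/D = 28.5/0.0195 = 1461.5385.
Rounding up, n = 1462.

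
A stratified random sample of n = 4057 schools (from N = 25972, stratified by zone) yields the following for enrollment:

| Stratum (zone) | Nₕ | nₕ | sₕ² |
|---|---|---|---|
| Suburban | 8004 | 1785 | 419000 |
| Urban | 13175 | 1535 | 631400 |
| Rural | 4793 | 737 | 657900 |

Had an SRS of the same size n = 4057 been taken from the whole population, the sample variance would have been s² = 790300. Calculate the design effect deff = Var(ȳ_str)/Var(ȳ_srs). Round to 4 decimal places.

0.8308

Var(ȳ_str) = Σ Wₕ²(1−fₕ)sₕ²/nₕ with Wₕ = Nₕ/25972:
  Suburban: (8004/25972)²·(1−1785/8004)·419000/1785 = 17.321785
  Urban: (13175/25972)²·(1−1535/13175)·631400/1535 = 93.516666
  Rural: (4793/25972)²·(1−737/4793)·657900/737 = 25.726872
  → Var(ȳ_str) = 136.56532.
Var(ȳ_srs) = (1 − 4057/25972)·790300/4057 = 164.37019.
deff = 136.56532 / 164.37019 = 0.8308.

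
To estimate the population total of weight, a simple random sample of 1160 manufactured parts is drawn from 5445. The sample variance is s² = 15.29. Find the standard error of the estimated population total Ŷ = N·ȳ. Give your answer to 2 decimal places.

Var(Ŷ) = N²·Var(ȳ) = N²·(1 − n/N)·s²/n.
f = 1160/5445 = 0.21303949; Var(ȳ) = 0.78696051·15.29/1160 = 0.010372954.
Var(Ŷ) = 5445² · 0.010372954 = 307537.6.
SE(Ŷ) = √(307537.6) = 554.56.

554.56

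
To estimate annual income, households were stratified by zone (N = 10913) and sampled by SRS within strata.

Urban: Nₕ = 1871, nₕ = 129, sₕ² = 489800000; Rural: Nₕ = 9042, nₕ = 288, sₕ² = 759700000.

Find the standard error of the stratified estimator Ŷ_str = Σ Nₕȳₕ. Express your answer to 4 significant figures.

1.487 × 10^7

Var(Ŷ_str) = Σₕ Nₕ²(1 − fₕ)sₕ²/nₕ.
Urban: 1871²·(1 − 129/1871)·489800000/129 = 1.2375165 × 10^13.
Rural: 9042²·(1 − 288/9042)·759700000/288 = 2.0879528 × 10^14.
Sum = 2.2117045 × 10^14.
SE = √(2.2117045 × 10^14) = 1.487 × 10^7.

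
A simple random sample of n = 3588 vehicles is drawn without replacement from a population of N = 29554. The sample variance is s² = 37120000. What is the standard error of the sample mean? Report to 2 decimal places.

95.34

Under SRS without replacement, Var(ȳ) = (1 − f)·s²/n with f = n/N = 3588/29554 = 0.12140489.
Var(ȳ) = (1 − 0.12140489)·37120000/3588 = 0.87859511·10345.596 = 9089.5905.
SE(ȳ) = √(9089.5905) = 95.34.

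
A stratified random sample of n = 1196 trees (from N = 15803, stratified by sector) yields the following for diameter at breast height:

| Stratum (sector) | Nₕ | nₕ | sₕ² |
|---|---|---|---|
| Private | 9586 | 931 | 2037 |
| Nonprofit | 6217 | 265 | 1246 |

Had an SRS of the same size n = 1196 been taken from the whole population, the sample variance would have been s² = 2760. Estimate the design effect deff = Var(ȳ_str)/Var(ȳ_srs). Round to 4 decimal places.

0.6674

Var(ȳ_str) = Σ Wₕ²(1−fₕ)sₕ²/nₕ with Wₕ = Nₕ/15803:
  Private: (9586/15803)²·(1−931/9586)·2037/931 = 0.72688677
  Nonprofit: (6217/15803)²·(1−265/6217)·1246/265 = 0.69668567
  → Var(ȳ_str) = 1.4235724.
Var(ȳ_srs) = (1 − 1196/15803)·2760/1196 = 2.1330419.
deff = 1.4235724 / 2.1330419 = 0.6674.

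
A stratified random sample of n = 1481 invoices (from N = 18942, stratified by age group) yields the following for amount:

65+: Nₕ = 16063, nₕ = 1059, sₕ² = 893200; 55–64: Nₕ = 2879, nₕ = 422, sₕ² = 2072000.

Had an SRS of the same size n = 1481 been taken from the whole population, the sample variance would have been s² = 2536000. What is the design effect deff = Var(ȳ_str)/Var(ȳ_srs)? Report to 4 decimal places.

Var(ȳ_str) = Σ Wₕ²(1−fₕ)sₕ²/nₕ with Wₕ = Nₕ/18942:
  65+: (16063/18942)²·(1−1059/16063)·893200/1059 = 566.54551
  55–64: (2879/18942)²·(1−422/2879)·2072000/422 = 96.799354
  → Var(ȳ_str) = 663.34486.
Var(ȳ_srs) = (1 − 1481/18942)·2536000/1481 = 1578.4741.
deff = 663.34486 / 1578.4741 = 0.4202.

0.4202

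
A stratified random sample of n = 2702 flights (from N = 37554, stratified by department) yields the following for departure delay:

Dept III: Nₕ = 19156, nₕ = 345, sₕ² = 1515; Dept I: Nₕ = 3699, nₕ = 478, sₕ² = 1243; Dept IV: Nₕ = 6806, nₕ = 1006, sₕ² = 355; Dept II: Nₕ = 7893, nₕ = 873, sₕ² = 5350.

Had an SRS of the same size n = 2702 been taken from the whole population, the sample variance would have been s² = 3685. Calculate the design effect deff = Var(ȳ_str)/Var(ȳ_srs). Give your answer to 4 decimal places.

Var(ȳ_str) = Σ Wₕ²(1−fₕ)sₕ²/nₕ with Wₕ = Nₕ/37554:
  Dept III: (19156/37554)²·(1−345/19156)·1515/345 = 1.1220129
  Dept I: (3699/37554)²·(1−478/3699)·1243/478 = 0.021968777
  Dept IV: (6806/37554)²·(1−1006/6806)·355/1006 = 0.0098772923
  Dept II: (7893/37554)²·(1−873/7893)·5350/873 = 0.2407722
  → Var(ȳ_str) = 1.3946312.
Var(ȳ_srs) = (1 − 2702/37554)·3685/2702 = 1.2656792.
deff = 1.3946312 / 1.2656792 = 1.1019.

1.1019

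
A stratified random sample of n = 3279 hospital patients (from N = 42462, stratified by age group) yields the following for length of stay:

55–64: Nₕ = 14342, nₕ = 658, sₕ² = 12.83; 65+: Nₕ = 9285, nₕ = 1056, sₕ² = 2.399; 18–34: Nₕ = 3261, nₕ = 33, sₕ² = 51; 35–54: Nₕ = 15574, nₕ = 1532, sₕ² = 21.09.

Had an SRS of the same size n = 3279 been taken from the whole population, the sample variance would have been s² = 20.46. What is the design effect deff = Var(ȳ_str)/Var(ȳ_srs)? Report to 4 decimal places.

Var(ȳ_str) = Σ Wₕ²(1−fₕ)sₕ²/nₕ with Wₕ = Nₕ/42462:
  55–64: (14342/42462)²·(1−658/14342)·12.83/658 = 0.0021223776
  65+: (9285/42462)²·(1−1056/9285)·2.399/1056 = 9.6270762 × 10^-5
  18–34: (3261/42462)²·(1−33/3261)·51/33 = 0.0090227655
  35–54: (15574/42462)²·(1−1532/15574)·21.09/1532 = 0.0016697293
  → Var(ȳ_str) = 0.012911143.
Var(ȳ_srs) = (1 − 3279/42462)·20.46/3279 = 0.0057578646.
deff = 0.012911143 / 0.0057578646 = 2.2423.

2.2423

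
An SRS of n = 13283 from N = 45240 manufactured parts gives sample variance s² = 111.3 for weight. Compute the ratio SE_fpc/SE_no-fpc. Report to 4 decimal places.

f = n/N = 13283/45240 = 0.29361185.
SE_no-fpc = √(s²/n) = 0.091537595; SE_fpc = √((1−f)s²/n) = 0.076934511.
Ratio = √(1−f) = 0.84046901.

0.8405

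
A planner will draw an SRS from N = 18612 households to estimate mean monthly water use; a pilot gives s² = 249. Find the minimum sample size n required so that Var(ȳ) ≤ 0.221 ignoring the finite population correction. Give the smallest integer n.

1127

Without fpc, n₀ = s²/D = 249/0.221 = 1126.6968.
Rounding up, n = 1127.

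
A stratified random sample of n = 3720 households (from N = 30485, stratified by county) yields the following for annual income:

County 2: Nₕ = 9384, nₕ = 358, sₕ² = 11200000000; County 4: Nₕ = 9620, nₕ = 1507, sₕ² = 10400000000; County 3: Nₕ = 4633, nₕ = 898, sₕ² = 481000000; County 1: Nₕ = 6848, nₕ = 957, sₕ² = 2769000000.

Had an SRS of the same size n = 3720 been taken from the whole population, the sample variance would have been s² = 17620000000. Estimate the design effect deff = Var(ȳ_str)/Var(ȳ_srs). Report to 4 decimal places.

Var(ȳ_str) = Σ Wₕ²(1−fₕ)sₕ²/nₕ with Wₕ = Nₕ/30485:
  County 2: (9384/30485)²·(1−358/9384)·11200000000/358 = 2.8513198 × 10^6
  County 4: (9620/30485)²·(1−1507/9620)·10400000000/1507 = 579567.78
  County 3: (4633/30485)²·(1−898/4633)·481000000/898 = 9973.538
  County 1: (6848/30485)²·(1−957/6848)·2769000000/957 = 125600.51
  → Var(ȳ_str) = 3.5664616 × 10^6.
Var(ȳ_srs) = (1 − 3720/30485)·17620000000/3720 = 4.15857 × 10^6.
deff = (3.5664616 × 10^6) / (4.15857 × 10^6) = 0.8576.

0.8576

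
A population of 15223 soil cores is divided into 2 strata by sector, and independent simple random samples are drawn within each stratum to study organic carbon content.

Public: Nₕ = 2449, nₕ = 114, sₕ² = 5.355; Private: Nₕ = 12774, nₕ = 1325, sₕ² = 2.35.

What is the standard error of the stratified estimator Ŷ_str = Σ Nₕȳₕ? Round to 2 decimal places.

Var(Ŷ_str) = Σₕ Nₕ²(1 − fₕ)sₕ²/nₕ.
Public: 2449²·(1 − 114/2449)·5.355/114 = 268615.02.
Private: 12774²·(1 − 1325/12774)·2.35/1325 = 259385.95.
Sum = 528000.97.
SE = √(528000.97) = 726.64.

726.64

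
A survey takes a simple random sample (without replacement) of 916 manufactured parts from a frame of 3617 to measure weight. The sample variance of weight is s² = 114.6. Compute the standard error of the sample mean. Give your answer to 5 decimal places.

0.30566

Under SRS without replacement, Var(ȳ) = (1 − f)·s²/n with f = n/N = 916/3617 = 0.25324855.
Var(ȳ) = (1 − 0.25324855)·114.6/916 = 0.74675145·0.12510917 = 0.093425455.
SE(ȳ) = √(0.093425455) = 0.30566.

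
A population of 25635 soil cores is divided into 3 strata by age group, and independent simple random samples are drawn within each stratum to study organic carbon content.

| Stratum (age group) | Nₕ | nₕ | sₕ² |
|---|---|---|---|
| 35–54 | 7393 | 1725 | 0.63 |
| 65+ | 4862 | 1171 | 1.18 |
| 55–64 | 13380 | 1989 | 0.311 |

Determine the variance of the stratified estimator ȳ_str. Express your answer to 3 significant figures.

8.71 × 10^-5

Var(ȳ_str) = Σₕ Wₕ²(1 − fₕ)sₕ²/nₕ with Wₕ = Nₕ/N, N = 25635.
35–54: Wₕ = 0.28839477; term = 0.28839477²·(1 − 0.23332882)·0.63/1725 = 2.328817 × 10^-5.
65+: Wₕ = 0.18966257; term = 0.18966257²·(1 − 0.24084739)·1.18/1171 = 2.7518038 × 10^-5.
55–64: Wₕ = 0.52194266; term = 0.52194266²·(1 − 0.14865471)·0.311/1989 = 3.6264102 × 10^-5.
Sum = 8.707031 × 10^-5.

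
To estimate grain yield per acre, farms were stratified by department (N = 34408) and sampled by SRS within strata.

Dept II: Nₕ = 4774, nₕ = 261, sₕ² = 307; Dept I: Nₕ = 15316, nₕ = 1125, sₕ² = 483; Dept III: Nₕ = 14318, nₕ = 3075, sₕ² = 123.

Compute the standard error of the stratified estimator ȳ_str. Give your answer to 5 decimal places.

0.32506

Var(ȳ_str) = Σₕ Wₕ²(1 − fₕ)sₕ²/nₕ with Wₕ = Nₕ/N, N = 34408.
Dept II: Wₕ = 0.13874680; term = 0.13874680²·(1 − 0.05467114)·307/261 = 0.021405568.
Dept I: Wₕ = 0.44512904; term = 0.44512904²·(1 − 0.07345260)·483/1125 = 0.078819578.
Dept III: Wₕ = 0.41612416; term = 0.41612416²·(1 − 0.21476463)·123/3075 = 0.0054388327.
Sum = 0.10566398.
SE = √(0.10566398) = 0.32506.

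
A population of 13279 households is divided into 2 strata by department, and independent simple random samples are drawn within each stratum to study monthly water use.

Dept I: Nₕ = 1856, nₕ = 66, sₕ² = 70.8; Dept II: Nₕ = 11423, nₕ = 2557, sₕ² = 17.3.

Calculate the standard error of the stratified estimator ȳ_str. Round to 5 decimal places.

Var(ȳ_str) = Σₕ Wₕ²(1 − fₕ)sₕ²/nₕ with Wₕ = Nₕ/N, N = 13279.
Dept I: Wₕ = 0.13976956; term = 0.13976956²·(1 − 0.03556034)·70.8/66 = 0.020211083.
Dept II: Wₕ = 0.86023044; term = 0.86023044²·(1 − 0.22384663)·17.3/2557 = 0.0038859082.
Sum = 0.024096991.
SE = √(0.024096991) = 0.15523.

0.15523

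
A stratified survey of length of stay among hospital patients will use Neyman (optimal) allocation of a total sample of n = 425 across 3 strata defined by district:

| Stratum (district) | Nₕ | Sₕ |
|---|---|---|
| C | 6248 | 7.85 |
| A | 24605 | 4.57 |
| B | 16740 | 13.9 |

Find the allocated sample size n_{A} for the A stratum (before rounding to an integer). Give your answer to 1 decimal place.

121.2

Neyman allocation: nₕ = n·NₕSₕ / Σⱼ NⱼSⱼ.
Σ NⱼSⱼ = 6248·7.85 + 24605·4.57 + 16740·13.9 = 394177.65.
n_{A} = 425·24605·4.57 / 394177.65 = 121.2.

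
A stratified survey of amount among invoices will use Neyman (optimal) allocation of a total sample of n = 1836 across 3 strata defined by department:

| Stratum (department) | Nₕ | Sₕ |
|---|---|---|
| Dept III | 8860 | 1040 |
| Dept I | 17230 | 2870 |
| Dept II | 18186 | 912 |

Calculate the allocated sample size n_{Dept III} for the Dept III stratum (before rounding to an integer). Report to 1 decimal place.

224.8

Neyman allocation: nₕ = n·NₕSₕ / Σⱼ NⱼSⱼ.
Σ NⱼSⱼ = 8860·1040 + 17230·2870 + 18186·912 = 7.5250132 × 10^7.
n_{Dept III} = 1836·8860·1040 / (7.5250132 × 10^7) = 224.8.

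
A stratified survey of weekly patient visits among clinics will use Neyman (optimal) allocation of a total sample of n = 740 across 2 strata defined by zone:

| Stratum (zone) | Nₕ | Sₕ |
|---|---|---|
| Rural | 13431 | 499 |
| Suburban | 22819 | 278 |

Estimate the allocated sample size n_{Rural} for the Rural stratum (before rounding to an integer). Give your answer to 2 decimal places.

380.16

Neyman allocation: nₕ = n·NₕSₕ / Σⱼ NⱼSⱼ.
Σ NⱼSⱼ = 13431·499 + 22819·278 = 1.3045751 × 10^7.
n_{Rural} = 740·13431·499 / (1.3045751 × 10^7) = 380.16.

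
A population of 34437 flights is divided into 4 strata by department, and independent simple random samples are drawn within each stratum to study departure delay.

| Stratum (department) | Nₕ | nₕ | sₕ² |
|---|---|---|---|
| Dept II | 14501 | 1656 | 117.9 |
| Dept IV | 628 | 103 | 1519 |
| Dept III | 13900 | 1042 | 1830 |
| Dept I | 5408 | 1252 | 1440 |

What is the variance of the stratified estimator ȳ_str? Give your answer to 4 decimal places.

0.3018

Var(ȳ_str) = Σₕ Wₕ²(1 − fₕ)sₕ²/nₕ with Wₕ = Nₕ/N, N = 34437.
Dept II: Wₕ = 0.42108778; term = 0.42108778²·(1 − 0.11419902)·117.9/1656 = 0.011182397.
Dept IV: Wₕ = 0.01823620; term = 0.01823620²·(1 − 0.16401274)·1519/103 = 0.0041000474.
Dept III: Wₕ = 0.40363562; term = 0.40363562²·(1 − 0.07496403)·1830/1042 = 0.26467991.
Dept I: Wₕ = 0.15704039; term = 0.15704039²·(1 − 0.23150888)·1440/1252 = 0.021798156.
Sum = 0.30176051.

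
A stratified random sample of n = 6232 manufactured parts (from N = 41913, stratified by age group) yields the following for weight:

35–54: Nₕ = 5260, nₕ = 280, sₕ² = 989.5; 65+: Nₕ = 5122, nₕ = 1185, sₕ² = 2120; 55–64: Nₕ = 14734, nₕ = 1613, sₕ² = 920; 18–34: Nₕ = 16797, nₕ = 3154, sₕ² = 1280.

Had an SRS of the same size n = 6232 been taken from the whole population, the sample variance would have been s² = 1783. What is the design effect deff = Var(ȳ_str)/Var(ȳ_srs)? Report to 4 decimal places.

0.7757

Var(ȳ_str) = Σ Wₕ²(1−fₕ)sₕ²/nₕ with Wₕ = Nₕ/41913:
  35–54: (5260/41913)²·(1−280/5260)·989.5/280 = 0.052695722
  65+: (5122/41913)²·(1−1185/5122)·2120/1185 = 0.020536433
  55–64: (14734/41913)²·(1−1613/14734)·920/1613 = 0.062768762
  18–34: (16797/41913)²·(1−3154/16797)·1280/3154 = 0.05294103
  → Var(ȳ_str) = 0.18894195.
Var(ȳ_srs) = (1 − 6232/41913)·1783/6232 = 0.24356348.
deff = 0.18894195 / 0.24356348 = 0.7757.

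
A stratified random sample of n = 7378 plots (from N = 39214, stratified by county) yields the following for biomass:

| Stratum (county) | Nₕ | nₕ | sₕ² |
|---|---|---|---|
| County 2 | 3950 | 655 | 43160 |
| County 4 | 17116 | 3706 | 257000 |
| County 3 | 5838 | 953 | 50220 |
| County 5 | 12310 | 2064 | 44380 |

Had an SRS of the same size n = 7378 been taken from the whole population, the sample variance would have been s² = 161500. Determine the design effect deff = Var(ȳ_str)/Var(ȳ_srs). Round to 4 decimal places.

0.7681

Var(ȳ_str) = Σ Wₕ²(1−fₕ)sₕ²/nₕ with Wₕ = Nₕ/39214:
  County 2: (3950/39214)²·(1−655/3950)·43160/655 = 0.55771248
  County 4: (17116/39214)²·(1−3706/17116)·257000/3706 = 10.350861
  County 3: (5838/39214)²·(1−953/5838)·50220/953 = 0.97730513
  County 5: (12310/39214)²·(1−2064/12310)·44380/2064 = 1.763631
  → Var(ȳ_str) = 13.64951.
Var(ȳ_srs) = (1 − 7378/39214)·161500/7378 = 17.770974.
deff = 13.64951 / 17.770974 = 0.7681.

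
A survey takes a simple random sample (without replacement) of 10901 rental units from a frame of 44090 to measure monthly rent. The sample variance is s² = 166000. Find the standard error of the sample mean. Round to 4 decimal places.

Under SRS without replacement, Var(ȳ) = (1 − f)·s²/n with f = n/N = 10901/44090 = 0.24724427.
Var(ȳ) = (1 − 0.24724427)·166000/10901 = 0.75275573·15.227961 = 11.462935.
SE(ȳ) = √(11.462935) = 3.3857.

3.3857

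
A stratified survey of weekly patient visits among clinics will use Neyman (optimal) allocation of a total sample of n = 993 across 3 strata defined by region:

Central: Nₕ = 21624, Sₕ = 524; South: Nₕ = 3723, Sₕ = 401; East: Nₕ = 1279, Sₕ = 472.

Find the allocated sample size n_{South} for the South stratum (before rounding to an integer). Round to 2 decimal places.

Neyman allocation: nₕ = n·NₕSₕ / Σⱼ NⱼSⱼ.
Σ NⱼSⱼ = 21624·524 + 3723·401 + 1279·472 = 1.3427587 × 10^7.
n_{South} = 993·3723·401 / (1.3427587 × 10^7) = 110.40.

110.40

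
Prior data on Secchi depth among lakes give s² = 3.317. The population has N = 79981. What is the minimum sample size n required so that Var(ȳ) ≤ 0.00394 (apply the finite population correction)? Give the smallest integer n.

Without fpc, n₀ = s²/D = 3.317/0.00394 = 841.8782.
With fpc, (1 − n/N)·s²/n ≤ D requires n ≥ n₀/(1 + n₀/N) = 841.8782/(1 + 841.8782/79981) = 833.1089.
Rounding up, n = 834.

834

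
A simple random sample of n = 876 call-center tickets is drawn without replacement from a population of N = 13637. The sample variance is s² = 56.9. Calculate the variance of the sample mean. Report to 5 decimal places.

0.06078

Under SRS without replacement, Var(ȳ) = (1 − f)·s²/n with f = n/N = 876/13637 = 0.06423700.
Var(ȳ) = (1 − 0.06423700)·56.9/876 = 0.93576300·0.064954338 = 0.060781866.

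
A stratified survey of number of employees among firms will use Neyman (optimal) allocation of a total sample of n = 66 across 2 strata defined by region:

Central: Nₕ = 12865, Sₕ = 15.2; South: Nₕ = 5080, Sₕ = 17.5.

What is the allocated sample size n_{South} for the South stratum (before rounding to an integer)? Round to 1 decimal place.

20.6

Neyman allocation: nₕ = n·NₕSₕ / Σⱼ NⱼSⱼ.
Σ NⱼSⱼ = 12865·15.2 + 5080·17.5 = 284448.
n_{South} = 66·5080·17.5 / 284448 = 20.6.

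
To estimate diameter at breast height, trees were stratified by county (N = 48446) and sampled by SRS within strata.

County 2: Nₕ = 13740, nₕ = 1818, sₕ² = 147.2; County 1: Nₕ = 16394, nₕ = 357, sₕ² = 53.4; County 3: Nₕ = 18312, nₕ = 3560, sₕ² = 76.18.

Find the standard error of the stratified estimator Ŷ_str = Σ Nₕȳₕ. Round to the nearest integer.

Var(Ŷ_str) = Σₕ Nₕ²(1 − fₕ)sₕ²/nₕ.
County 2: 13740²·(1 − 1818/13740)·147.2/1818 = 1.3263245 × 10^7.
County 1: 16394²·(1 − 357/16394)·53.4/357 = 3.932612 × 10^7.
County 3: 18312²·(1 − 3560/18312)·76.18/3560 = 5.780663 × 10^6.
Sum = 5.8370028 × 10^7.
SE = √(5.8370028 × 10^7) = 7640.

7640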